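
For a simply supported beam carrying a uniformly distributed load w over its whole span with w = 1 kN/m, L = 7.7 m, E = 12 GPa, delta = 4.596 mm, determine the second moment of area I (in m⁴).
Model: a simply supported beam carrying a uniformly distributed load w over its whole span, so delta = (5·w·L^4) / (384·E·I).
Solve for I: I = (5·w·L^4) / (384·delta·E).
Convert to SI units:
  w = 1 kN/m = 1000 N/m
  E = 12 GPa = 1.2 × 10¹⁰ Pa
  delta = 4.596 mm = 0.004596 m
Substitute:
  I = (5 × 1000 × 7.7^4) / (384 × 0.004596 × (1.2 × 10¹⁰))
  I = 0.0008299 m⁴
Final answer: I = 0.0008299 m⁴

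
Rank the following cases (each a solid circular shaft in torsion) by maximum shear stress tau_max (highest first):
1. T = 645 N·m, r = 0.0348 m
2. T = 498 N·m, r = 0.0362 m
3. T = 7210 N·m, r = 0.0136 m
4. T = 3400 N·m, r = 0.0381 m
Model: a solid circular shaft in torsion, so tau_max = (2·T) / (π·r^3) (SI units).
  Case 1: tau_max = (2 × 645) / (π × 0.0348^3) = 9.743 × 10⁶ Pa = 9.743 MPa
  Case 2: tau_max = (2 × 498) / (π × 0.0362^3) = 6.683 × 10⁶ Pa = 6.683 MPa
  Case 3: tau_max = (2 × 7210) / (π × 0.0136^3) = 1.825 × 10⁹ Pa = 1825 MPa
  Case 4: tau_max = (2 × 3400) / (π × 0.0381^3) = 3.914 × 10⁷ Pa = 39.14 MPa
Ordering: 1825 MPa (case 3) > 39.14 MPa (case 4) > 9.743 MPa (case 1) > 6.683 MPa (case 2)
Final answer: 3, 4, 1, 2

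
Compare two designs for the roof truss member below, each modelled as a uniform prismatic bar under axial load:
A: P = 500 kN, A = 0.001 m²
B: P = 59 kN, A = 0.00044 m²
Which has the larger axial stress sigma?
Model: a uniform prismatic bar under axial load, so sigma = P / A (SI units).
  A: sigma = 500000 / 0.001 = 5 × 10⁸ Pa = 500 MPa
  B: sigma = 59000 / 0.00044 = 1.341 × 10⁸ Pa = 134.1 MPa
500 MPa > 134.1 MPa, so A is larger.
Final answer: A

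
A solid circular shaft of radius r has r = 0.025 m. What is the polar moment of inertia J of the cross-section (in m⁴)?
Model: a solid circular shaft of radius r, so J = (π·r^4) / 2.
Substitute:
  J = (π × 0.025^4) / 2
  J = 6.136 × 10⁻⁷ m⁴
Final answer: J = 6.136 × 10⁻⁷ m⁴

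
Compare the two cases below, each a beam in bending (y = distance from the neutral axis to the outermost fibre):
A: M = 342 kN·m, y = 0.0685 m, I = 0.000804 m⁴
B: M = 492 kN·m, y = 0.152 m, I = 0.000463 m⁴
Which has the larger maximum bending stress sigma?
Model: a beam in bending (y = distance from the neutral axis to the outermost fibre), so sigma = (M·y) / I (SI units).
  A: sigma = (342000 × 0.0685) / 0.000804 = 2.914 × 10⁷ Pa = 29.14 MPa
  B: sigma = (492000 × 0.152) / 0.000463 = 1.615 × 10⁸ Pa = 161.5 MPa
161.5 MPa > 29.14 MPa, so B is larger.
Final answer: B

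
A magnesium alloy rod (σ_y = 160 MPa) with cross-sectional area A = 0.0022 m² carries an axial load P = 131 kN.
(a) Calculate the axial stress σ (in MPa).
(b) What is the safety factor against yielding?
(a) Axial stress σ = P/A. Convert P = 131 kN = 131000 N.
  σ = 131000 / 0.0022 = 5.955 × 10⁷ Pa = 59.55 MPa
(b) Safety factor SF = σ_y/σ = 160 / 59.55 = 2.687
Final answer: (a) σ = 59.55 MPa, (b) SF = 2.687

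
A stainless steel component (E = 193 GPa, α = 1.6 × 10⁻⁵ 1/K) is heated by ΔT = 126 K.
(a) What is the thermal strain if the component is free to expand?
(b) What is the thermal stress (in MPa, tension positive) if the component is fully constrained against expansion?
(a) Free thermal strain ε_th = α·ΔT = (1.6 × 10⁻⁵) × 126 = 0.002016
(b) Fully constrained, the expansion is suppressed, so σ = -E·α·ΔT. Convert E = 193 GPa = 1.93 × 10¹¹ Pa.
  σ = -(1.93 × 10¹¹) × (1.6 × 10⁻⁵) × 126 = -3.891 × 10⁸ Pa = -389.1 MPa (compressive)
Final answer: (a) ε_th = 0.002016, (b) σ = -389.1 MPa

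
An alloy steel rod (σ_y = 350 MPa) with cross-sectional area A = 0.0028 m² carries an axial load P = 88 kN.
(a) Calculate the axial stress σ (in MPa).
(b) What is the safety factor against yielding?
(a) Axial stress σ = P/A. Convert P = 88 kN = 88000 N.
  σ = 88000 / 0.0028 = 3.143 × 10⁷ Pa = 31.43 MPa
(b) Safety factor SF = σ_y/σ = 350 / 31.43 = 11.14
Final answer: (a) σ = 31.43 MPa, (b) SF = 11.14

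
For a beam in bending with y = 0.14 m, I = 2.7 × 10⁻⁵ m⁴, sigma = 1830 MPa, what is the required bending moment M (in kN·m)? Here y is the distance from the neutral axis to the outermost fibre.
Model: a beam in bending, so sigma = (M·y) / I.
Solve for M: M = (sigma·I) / y.
Convert to SI units:
  sigma = 1830 MPa = 1.83 × 10⁹ Pa
Substitute:
  M = ((1.83 × 10⁹) × (2.7 × 10⁻⁵)) / 0.14
  M = 352900 N·m
Convert: M = 352900 N·m = 352.9 kN·m
Final answer: M = 352.9 kN·m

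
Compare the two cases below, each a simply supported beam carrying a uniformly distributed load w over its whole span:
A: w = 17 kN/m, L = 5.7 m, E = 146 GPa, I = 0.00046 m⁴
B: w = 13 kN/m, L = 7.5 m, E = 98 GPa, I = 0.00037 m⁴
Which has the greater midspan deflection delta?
Model: a simply supported beam carrying a uniformly distributed load w over its whole span, so delta = (5·w·L^4) / (384·E·I) (SI units).
  A: delta = (5 × 17000 × 5.7^4) / (384 × (1.46 × 10¹¹) × 0.00046) = 0.003479 m = 3.479 mm
  B: delta = (5 × 13000 × 7.5^4) / (384 × (9.8 × 10¹⁰) × 0.00037) = 0.01477 m = 14.77 mm
14.77 mm > 3.479 mm, so B is larger.
Final answer: B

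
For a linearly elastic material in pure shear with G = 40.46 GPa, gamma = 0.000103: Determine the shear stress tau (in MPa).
Model: a linearly elastic material in pure shear, so tau = G·gamma.
Convert to SI units:
  G = 40.46 GPa = 4.046 × 10¹⁰ Pa
Substitute:
  tau = (4.046 × 10¹⁰) × 0.000103
  tau = 4.167 × 10⁶ Pa
Convert: tau = 4.167 × 10⁶ Pa = 4.167 MPa
Final answer: tau = 4.167 MPa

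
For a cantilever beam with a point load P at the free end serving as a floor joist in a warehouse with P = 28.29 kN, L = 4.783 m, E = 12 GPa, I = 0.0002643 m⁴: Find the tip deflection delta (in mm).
Model: a cantilever beam with a point load P at the free end, so delta = (P·L^3) / (3·E·I).
Convert to SI units:
  P = 28.29 kN = 28290 N
  E = 12 GPa = 1.2 × 10¹⁰ Pa
Substitute:
  delta = (28290 × 4.783^3) / (3 × (1.2 × 10¹⁰) × 0.0002643)
  delta = 0.3253 m
Convert: delta = 0.3253 m = 325.3 mm
Final answer: delta = 325.3 mm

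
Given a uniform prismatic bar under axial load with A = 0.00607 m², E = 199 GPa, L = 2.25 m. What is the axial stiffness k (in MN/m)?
Model: a uniform prismatic bar under axial load, so k = (A·E) / L.
Convert to SI units:
  E = 199 GPa = 1.99 × 10¹¹ Pa
Substitute:
  k = (0.00607 × (1.99 × 10¹¹)) / 2.25
  k = 5.369 × 10⁸ N/m
Convert: k = 5.369 × 10⁸ N/m = 536.9 MN/m
Final answer: k = 536.9 MN/m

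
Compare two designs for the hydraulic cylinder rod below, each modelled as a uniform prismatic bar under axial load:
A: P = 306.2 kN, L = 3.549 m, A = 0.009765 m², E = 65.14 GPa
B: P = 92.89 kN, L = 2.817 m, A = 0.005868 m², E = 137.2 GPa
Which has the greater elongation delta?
Model: a uniform prismatic bar under axial load, so delta = (P·L) / (A·E) (SI units).
  A: delta = (306200 × 3.549) / (0.009765 × (6.514 × 10¹⁰)) = 0.001708 m = 1.708 mm
  B: delta = (92890 × 2.817) / (0.005868 × (1.372 × 10¹¹)) = 0.000325 m = 0.325 mm
1.708 mm > 0.325 mm, so A is larger.
Final answer: A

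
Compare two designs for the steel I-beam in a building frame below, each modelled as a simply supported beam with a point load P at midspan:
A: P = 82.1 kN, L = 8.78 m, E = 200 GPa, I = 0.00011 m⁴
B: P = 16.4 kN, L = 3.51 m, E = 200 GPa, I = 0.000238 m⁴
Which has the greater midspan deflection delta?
Model: a simply supported beam with a point load P at midspan, so delta = (P·L^3) / (48·E·I) (SI units).
  A: delta = (82100 × 8.78^3) / (48 × (2 × 10¹¹) × 0.00011) = 0.05262 m = 52.62 mm
  B: delta = (16400 × 3.51^3) / (48 × (2 × 10¹¹) × 0.000238) = 0.0003104 m = 0.3104 mm
52.62 mm > 0.3104 mm, so A is larger.
Final answer: A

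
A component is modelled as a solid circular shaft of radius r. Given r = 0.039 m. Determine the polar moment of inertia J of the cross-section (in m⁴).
Model: a solid circular shaft of radius r, so J = (π·r^4) / 2.
Substitute:
  J = (π × 0.039^4) / 2
  J = 3.634 × 10⁻⁶ m⁴
Final answer: J = 3.634 × 10⁻⁶ m⁴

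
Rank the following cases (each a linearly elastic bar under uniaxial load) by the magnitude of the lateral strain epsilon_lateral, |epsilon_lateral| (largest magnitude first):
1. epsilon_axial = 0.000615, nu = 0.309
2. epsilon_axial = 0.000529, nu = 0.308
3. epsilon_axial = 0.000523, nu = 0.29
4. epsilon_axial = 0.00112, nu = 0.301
Model: a linearly elastic bar under uniaxial load, so epsilon_lateral = -nu·epsilon_axial (SI units).
  Case 1: epsilon_lateral = -(0.309 × 0.000615) = -0.00019
  Case 2: epsilon_lateral = -(0.308 × 0.000529) = -0.0001629
  Case 3: epsilon_lateral = -(0.29 × 0.000523) = -0.0001517
  Case 4: epsilon_lateral = -(0.301 × 0.00112) = -0.0003371
Ordering by |epsilon_lateral|: 0.0003371 (case 4) > 0.00019 (case 1) > 0.0001629 (case 2) > 0.0001517 (case 3)
Final answer: 4, 1, 2, 3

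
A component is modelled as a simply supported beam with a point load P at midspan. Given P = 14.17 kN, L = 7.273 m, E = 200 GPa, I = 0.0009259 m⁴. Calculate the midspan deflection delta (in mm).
Model: a simply supported beam with a point load P at midspan, so delta = (P·L^3) / (48·E·I).
Convert to SI units:
  P = 14.17 kN = 14170 N
  E = 200 GPa = 2 × 10¹¹ Pa
Substitute:
  delta = (14170 × 7.273^3) / (48 × (2 × 10¹¹) × 0.0009259)
  delta = 0.0006133 m
Convert: delta = 0.0006133 m = 0.6133 mm
Final answer: delta = 0.6133 mm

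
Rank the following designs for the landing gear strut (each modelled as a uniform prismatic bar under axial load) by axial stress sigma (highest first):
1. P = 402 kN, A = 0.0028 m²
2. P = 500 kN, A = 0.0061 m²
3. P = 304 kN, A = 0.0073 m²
Model: a uniform prismatic bar under axial load, so sigma = P / A (SI units).
  Case 1: sigma = 402000 / 0.0028 = 1.436 × 10⁸ Pa = 143.6 MPa
  Case 2: sigma = 500000 / 0.0061 = 8.197 × 10⁷ Pa = 81.97 MPa
  Case 3: sigma = 304000 / 0.0073 = 4.164 × 10⁷ Pa = 41.64 MPa
Ordering: 143.6 MPa (case 1) > 81.97 MPa (case 2) > 41.64 MPa (case 3)
Final answer: 1, 2, 3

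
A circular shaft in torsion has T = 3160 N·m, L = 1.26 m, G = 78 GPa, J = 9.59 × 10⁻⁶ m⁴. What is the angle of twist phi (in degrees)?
Model: a circular shaft in torsion, so phi = (T·L) / (G·J).
Convert to SI units:
  G = 78 GPa = 7.8 × 10¹⁰ Pa
Substitute:
  phi = (3160 × 1.26) / ((7.8 × 10¹⁰) × (9.59 × 10⁻⁶))
  phi = 0.005323 rad
Convert to degrees: phi = 0.005323 × 180/π = 0.305°
Final answer: phi = 0.305°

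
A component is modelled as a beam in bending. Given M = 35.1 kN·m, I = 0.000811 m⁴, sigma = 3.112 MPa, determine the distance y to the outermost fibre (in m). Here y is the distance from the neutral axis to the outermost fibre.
Model: a beam in bending, so sigma = (M·y) / I.
Solve for y: y = (sigma·I) / M.
Convert to SI units:
  M = 35.1 kN·m = 35100 N·m
  sigma = 3.112 MPa = 3.112 × 10⁶ Pa
Substitute:
  y = ((3.112 × 10⁶) × 0.000811) / 35100
  y = 0.0719 m
Final answer: y = 0.0719 m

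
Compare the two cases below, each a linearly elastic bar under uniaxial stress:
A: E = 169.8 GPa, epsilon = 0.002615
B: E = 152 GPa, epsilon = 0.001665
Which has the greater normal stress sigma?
Model: a linearly elastic bar under uniaxial stress, so sigma = E·epsilon (SI units).
  A: sigma = (1.698 × 10¹¹) × 0.002615 = 4.44 × 10⁸ Pa = 444 MPa
  B: sigma = (1.52 × 10¹¹) × 0.001665 = 2.531 × 10⁸ Pa = 253.1 MPa
444 MPa > 253.1 MPa, so A is larger.
Final answer: A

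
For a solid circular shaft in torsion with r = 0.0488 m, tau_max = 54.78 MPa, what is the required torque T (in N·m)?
Model: a solid circular shaft in torsion, so tau_max = (2·T) / (π·r^3).
Solve for T: T = (π·tau_max·r^3) / 2.
Convert to SI units:
  tau_max = 54.78 MPa = 5.478 × 10⁷ Pa
Substitute:
  T = (π × (5.478 × 10⁷) × 0.0488^3) / 2
  T = 10000 N·m
Final answer: T = 10000 N·m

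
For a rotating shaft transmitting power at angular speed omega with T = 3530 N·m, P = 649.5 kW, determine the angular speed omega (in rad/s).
Model: a rotating shaft transmitting power at angular speed omega, so P = T·omega.
Solve for omega: omega = P / T.
Convert to SI units:
  P = 649.5 kW = 649500 W
Substitute:
  omega = 649500 / 3530
  omega = 184 rad/s
Final answer: omega = 184 rad/s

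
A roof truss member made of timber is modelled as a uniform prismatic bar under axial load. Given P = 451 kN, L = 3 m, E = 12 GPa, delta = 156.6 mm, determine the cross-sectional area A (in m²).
Model: a uniform prismatic bar under axial load, so delta = (P·L) / (A·E).
Solve for A: A = (P·L) / (delta·E).
Convert to SI units:
  P = 451 kN = 451000 N
  E = 12 GPa = 1.2 × 10¹⁰ Pa
  delta = 156.6 mm = 0.1566 m
Substitute:
  A = (451000 × 3) / (0.1566 × (1.2 × 10¹⁰))
  A = 0.00072 m²
Final answer: A = 0.00072 m²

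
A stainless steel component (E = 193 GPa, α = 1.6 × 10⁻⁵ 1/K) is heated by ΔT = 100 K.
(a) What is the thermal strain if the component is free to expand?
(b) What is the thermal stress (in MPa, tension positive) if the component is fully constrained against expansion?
(a) Free thermal strain ε_th = α·ΔT = (1.6 × 10⁻⁵) × 100 = 0.0016
(b) Fully constrained, the expansion is suppressed, so σ = -E·α·ΔT. Convert E = 193 GPa = 1.93 × 10¹¹ Pa.
  σ = -(1.93 × 10¹¹) × (1.6 × 10⁻⁵) × 100 = -3.088 × 10⁸ Pa = -308.8 MPa (compressive)
Final answer: (a) ε_th = 0.0016, (b) σ = -308.8 MPa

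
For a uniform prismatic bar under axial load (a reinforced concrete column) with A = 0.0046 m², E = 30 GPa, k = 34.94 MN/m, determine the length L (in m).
Model: a uniform prismatic bar under axial load, so k = (A·E) / L.
Solve for L: L = (A·E) / k.
Convert to SI units:
  E = 30 GPa = 3 × 10¹⁰ Pa
  k = 34.94 MN/m = 3.494 × 10⁷ N/m
Substitute:
  L = (0.0046 × (3 × 10¹⁰)) / (3.494 × 10⁷)
  L = 3.95 m
Final answer: L = 3.95 m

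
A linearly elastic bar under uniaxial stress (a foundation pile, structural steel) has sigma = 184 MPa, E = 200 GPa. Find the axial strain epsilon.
Model: a linearly elastic bar under uniaxial stress, so epsilon = sigma / E.
Convert to SI units:
  sigma = 184 MPa = 1.84 × 10⁸ Pa
  E = 200 GPa = 2 × 10¹¹ Pa
Substitute:
  epsilon = (1.84 × 10⁸) / (2 × 10¹¹)
  epsilon = 0.00092
Final answer: epsilon = 0.00092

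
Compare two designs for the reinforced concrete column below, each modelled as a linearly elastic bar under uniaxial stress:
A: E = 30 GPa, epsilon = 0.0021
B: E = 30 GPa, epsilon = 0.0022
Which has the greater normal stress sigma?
Model: a linearly elastic bar under uniaxial stress, so sigma = E·epsilon (SI units).
  A: sigma = (3 × 10¹⁰) × 0.0021 = 6.3 × 10⁷ Pa = 63 MPa
  B: sigma = (3 × 10¹⁰) × 0.0022 = 6.6 × 10⁷ Pa = 66 MPa
66 MPa > 63 MPa, so B is larger.
Final answer: B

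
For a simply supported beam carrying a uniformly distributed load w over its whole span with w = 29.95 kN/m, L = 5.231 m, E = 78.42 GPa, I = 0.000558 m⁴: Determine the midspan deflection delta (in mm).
Model: a simply supported beam carrying a uniformly distributed load w over its whole span, so delta = (5·w·L^4) / (384·E·I).
Convert to SI units:
  w = 29.95 kN/m = 29950 N/m
  E = 78.42 GPa = 7.842 × 10¹⁰ Pa
Substitute:
  delta = (5 × 29950 × 5.231^4) / (384 × (7.842 × 10¹⁰) × 0.000558)
  delta = 0.006673 m
Convert: delta = 0.006673 m = 6.673 mm
Final answer: delta = 6.673 mm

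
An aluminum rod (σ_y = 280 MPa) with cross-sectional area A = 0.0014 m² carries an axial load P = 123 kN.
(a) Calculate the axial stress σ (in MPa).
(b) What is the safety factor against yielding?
(a) Axial stress σ = P/A. Convert P = 123 kN = 123000 N.
  σ = 123000 / 0.0014 = 8.786 × 10⁷ Pa = 87.86 MPa
(b) Safety factor SF = σ_y/σ = 280 / 87.86 = 3.187
Final answer: (a) σ = 87.86 MPa, (b) SF = 3.187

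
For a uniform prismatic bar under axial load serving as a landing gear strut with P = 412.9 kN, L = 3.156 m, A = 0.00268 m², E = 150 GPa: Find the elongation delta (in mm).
Model: a uniform prismatic bar under axial load, so delta = (P·L) / (A·E).
Convert to SI units:
  P = 412.9 kN = 412900 N
  E = 150 GPa = 1.5 × 10¹¹ Pa
Substitute:
  delta = (412900 × 3.156) / (0.00268 × (1.5 × 10¹¹))
  delta = 0.003242 m
Convert: delta = 0.003242 m = 3.242 mm
Final answer: delta = 3.242 mm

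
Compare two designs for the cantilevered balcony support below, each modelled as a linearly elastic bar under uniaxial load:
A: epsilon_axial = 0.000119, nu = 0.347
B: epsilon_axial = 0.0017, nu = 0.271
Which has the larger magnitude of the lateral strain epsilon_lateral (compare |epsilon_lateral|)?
Model: a linearly elastic bar under uniaxial load, so epsilon_lateral = -nu·epsilon_axial (SI units).
  A: epsilon_lateral = -(0.347 × 0.000119) = -4.129 × 10⁻⁵
  B: epsilon_lateral = -(0.271 × 0.0017) = -0.0004607
|epsilon_lateral|: A = 4.129 × 10⁻⁵, B = 0.0004607, so B is larger in magnitude.
Final answer: B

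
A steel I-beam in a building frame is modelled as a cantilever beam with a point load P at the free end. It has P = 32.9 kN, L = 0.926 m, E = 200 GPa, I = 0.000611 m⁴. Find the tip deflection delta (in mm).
Model: a cantilever beam with a point load P at the free end, so delta = (P·L^3) / (3·E·I).
Convert to SI units:
  P = 32.9 kN = 32900 N
  E = 200 GPa = 2 × 10¹¹ Pa
Substitute:
  delta = (32900 × 0.926^3) / (3 × (2 × 10¹¹) × 0.000611)
  delta = 7.126 × 10⁻⁵ m
Convert: delta = 7.126 × 10⁻⁵ m = 0.07126 mm
Final answer: delta = 0.07126 mm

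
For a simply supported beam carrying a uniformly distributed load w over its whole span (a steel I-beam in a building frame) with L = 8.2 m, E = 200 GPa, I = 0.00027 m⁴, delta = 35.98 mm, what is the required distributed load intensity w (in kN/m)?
Model: a simply supported beam carrying a uniformly distributed load w over its whole span, so delta = (5·w·L^4) / (384·E·I).
Solve for w: w = (384·delta·E·I) / (5·L^4).
Convert to SI units:
  E = 200 GPa = 2 × 10¹¹ Pa
  delta = 35.98 mm = 0.03598 m
Substitute:
  w = (384 × 0.03598 × (2 × 10¹¹) × 0.00027) / (5 × 8.2^4)
  w = 33000 N/m
Convert: w = 33000 N/m = 33 kN/m
Final answer: w = 33 kN/m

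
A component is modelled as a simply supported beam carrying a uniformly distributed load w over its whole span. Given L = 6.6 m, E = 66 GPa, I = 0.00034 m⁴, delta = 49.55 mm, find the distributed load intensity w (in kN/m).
Model: a simply supported beam carrying a uniformly distributed load w over its whole span, so delta = (5·w·L^4) / (384·E·I).
Solve for w: w = (384·delta·E·I) / (5·L^4).
Convert to SI units:
  E = 66 GPa = 6.6 × 10¹⁰ Pa
  delta = 49.55 mm = 0.04955 m
Substitute:
  w = (384 × 0.04955 × (6.6 × 10¹⁰) × 0.00034) / (5 × 6.6^4)
  w = 45000 N/m
Convert: w = 45000 N/m = 45 kN/m
Final answer: w = 45 kN/m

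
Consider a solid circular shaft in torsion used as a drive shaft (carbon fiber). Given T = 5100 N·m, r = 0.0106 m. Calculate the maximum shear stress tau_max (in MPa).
Model: a solid circular shaft in torsion, so tau_max = (2·T) / (π·r^3).
Substitute:
  tau_max = (2 × 5100) / (π × 0.0106^3)
  tau_max = 2.726 × 10⁹ Pa
Convert: tau_max = 2.726 × 10⁹ Pa = 2726 MPa
Final answer: tau_max = 2726 MPa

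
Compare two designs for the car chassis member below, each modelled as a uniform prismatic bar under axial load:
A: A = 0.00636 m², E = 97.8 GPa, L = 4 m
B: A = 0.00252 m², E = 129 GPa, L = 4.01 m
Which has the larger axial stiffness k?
Model: a uniform prismatic bar under axial load, so k = (A·E) / L (SI units).
  A: k = (0.00636 × (9.78 × 10¹⁰)) / 4 = 1.555 × 10⁸ N/m = 155.5 MN/m
  B: k = (0.00252 × (1.29 × 10¹¹)) / 4.01 = 8.107 × 10⁷ N/m = 81.07 MN/m
155.5 MN/m > 81.07 MN/m, so A is larger.
Final answer: A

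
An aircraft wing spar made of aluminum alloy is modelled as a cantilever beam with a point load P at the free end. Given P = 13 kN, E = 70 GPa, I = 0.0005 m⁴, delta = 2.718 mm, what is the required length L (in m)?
Model: a cantilever beam with a point load P at the free end, so delta = (P·L^3) / (3·E·I).
Solve for L: L = ((3·delta·E·I) / P)^(1/3).
Convert to SI units:
  P = 13 kN = 13000 N
  E = 70 GPa = 7 × 10¹⁰ Pa
  delta = 2.718 mm = 0.002718 m
Substitute:
  L = ((3 × 0.002718 × (7 × 10¹⁰) × 0.0005) / 13000)^(1/3)
  L = 2.8 m
Final answer: L = 2.8 m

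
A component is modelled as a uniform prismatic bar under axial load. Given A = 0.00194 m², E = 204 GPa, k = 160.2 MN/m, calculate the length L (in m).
Model: a uniform prismatic bar under axial load, so k = (A·E) / L.
Solve for L: L = (A·E) / k.
Convert to SI units:
  E = 204 GPa = 2.04 × 10¹¹ Pa
  k = 160.2 MN/m = 1.602 × 10⁸ N/m
Substitute:
  L = (0.00194 × (2.04 × 10¹¹)) / (1.602 × 10⁸)
  L = 2.47 m
Final answer: L = 2.47 m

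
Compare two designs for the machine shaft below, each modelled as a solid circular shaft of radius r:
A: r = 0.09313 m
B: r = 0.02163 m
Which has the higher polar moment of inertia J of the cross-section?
Model: a solid circular shaft of radius r, so J = (π·r^4) / 2 (SI units).
  A: J = (π × 0.09313^4) / 2 = 0.0001182 m⁴
  B: J = (π × 0.02163^4) / 2 = 3.438 × 10⁻⁷ m⁴
0.0001182 m⁴ > 3.438 × 10⁻⁷ m⁴, so A is larger.
Final answer: A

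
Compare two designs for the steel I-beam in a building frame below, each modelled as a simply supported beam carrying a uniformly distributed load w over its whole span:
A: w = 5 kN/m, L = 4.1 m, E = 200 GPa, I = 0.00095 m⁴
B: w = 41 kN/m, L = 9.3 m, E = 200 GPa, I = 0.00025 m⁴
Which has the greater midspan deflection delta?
Model: a simply supported beam carrying a uniformly distributed load w over its whole span, so delta = (5·w·L^4) / (384·E·I) (SI units).
  A: delta = (5 × 5000 × 4.1^4) / (384 × (2 × 10¹¹) × 0.00095) = 9.683 × 10⁻⁵ m = 0.09683 mm
  B: delta = (5 × 41000 × 9.3^4) / (384 × (2 × 10¹¹) × 0.00025) = 0.07987 m = 79.87 mm
79.87 mm > 0.09683 mm, so B is larger.
Final answer: B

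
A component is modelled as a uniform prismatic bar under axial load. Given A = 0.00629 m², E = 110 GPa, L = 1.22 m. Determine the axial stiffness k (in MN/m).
Model: a uniform prismatic bar under axial load, so k = (A·E) / L.
Convert to SI units:
  E = 110 GPa = 1.1 × 10¹¹ Pa
Substitute:
  k = (0.00629 × (1.1 × 10¹¹)) / 1.22
  k = 5.671 × 10⁸ N/m
Convert: k = 5.671 × 10⁸ N/m = 567.1 MN/m
Final answer: k = 567.1 MN/m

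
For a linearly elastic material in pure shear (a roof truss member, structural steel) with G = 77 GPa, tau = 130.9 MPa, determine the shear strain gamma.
Model: a linearly elastic material in pure shear, so tau = G·gamma.
Solve for gamma: gamma = tau / G.
Convert to SI units:
  G = 77 GPa = 7.7 × 10¹⁰ Pa
  tau = 130.9 MPa = 1.309 × 10⁸ Pa
Substitute:
  gamma = (1.309 × 10⁸) / (7.7 × 10¹⁰)
  gamma = 0.0017
Final answer: gamma = 0.0017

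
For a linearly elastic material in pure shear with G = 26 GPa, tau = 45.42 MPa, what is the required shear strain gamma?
Model: a linearly elastic material in pure shear, so tau = G·gamma.
Solve for gamma: gamma = tau / G.
Convert to SI units:
  G = 26 GPa = 2.6 × 10¹⁰ Pa
  tau = 45.42 MPa = 4.542 × 10⁷ Pa
Substitute:
  gamma = (4.542 × 10⁷) / (2.6 × 10¹⁰)
  gamma = 0.001747
Final answer: gamma = 0.001747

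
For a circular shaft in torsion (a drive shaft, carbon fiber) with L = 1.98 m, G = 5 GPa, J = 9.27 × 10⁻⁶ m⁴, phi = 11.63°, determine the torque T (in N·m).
Model: a circular shaft in torsion, so phi = (T·L) / (G·J).
Solve for T: T = (phi·G·J) / L.
Convert to SI units:
  G = 5 GPa = 5 × 10⁹ Pa
  phi = 11.63° = 0.203 rad
Substitute:
  T = (0.203 × (5 × 10⁹) × (9.27 × 10⁻⁶)) / 1.98
  T = 4752 N·m
Final answer: T = 4752 N·m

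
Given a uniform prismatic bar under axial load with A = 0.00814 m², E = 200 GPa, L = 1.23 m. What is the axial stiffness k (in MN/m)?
Model: a uniform prismatic bar under axial load, so k = (A·E) / L.
Convert to SI units:
  E = 200 GPa = 2 × 10¹¹ Pa
Substitute:
  k = (0.00814 × (2 × 10¹¹)) / 1.23
  k = 1.324 × 10⁹ N/m
Convert: k = 1.324 × 10⁹ N/m = 1324 MN/m
Final answer: k = 1324 MN/m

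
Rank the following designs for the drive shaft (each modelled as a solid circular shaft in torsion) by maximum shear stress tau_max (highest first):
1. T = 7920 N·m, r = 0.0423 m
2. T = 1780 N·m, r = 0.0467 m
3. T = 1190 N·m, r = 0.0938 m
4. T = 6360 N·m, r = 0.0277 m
Model: a solid circular shaft in torsion, so tau_max = (2·T) / (π·r^3) (SI units).
  Case 1: tau_max = (2 × 7920) / (π × 0.0423^3) = 6.662 × 10⁷ Pa = 66.62 MPa
  Case 2: tau_max = (2 × 1780) / (π × 0.0467^3) = 1.113 × 10⁷ Pa = 11.13 MPa
  Case 3: tau_max = (2 × 1190) / (π × 0.0938^3) = 917900 Pa = 0.9179 MPa
  Case 4: tau_max = (2 × 6360) / (π × 0.0277^3) = 1.905 × 10⁸ Pa = 190.5 MPa
Ordering: 190.5 MPa (case 4) > 66.62 MPa (case 1) > 11.13 MPa (case 2) > 0.9179 MPa (case 3)
Final answer: 4, 1, 2, 3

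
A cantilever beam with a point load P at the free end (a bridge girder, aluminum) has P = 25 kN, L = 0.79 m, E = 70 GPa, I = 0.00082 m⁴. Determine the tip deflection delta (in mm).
Model: a cantilever beam with a point load P at the free end, so delta = (P·L^3) / (3·E·I).
Convert to SI units:
  P = 25 kN = 25000 N
  E = 70 GPa = 7 × 10¹⁰ Pa
Substitute:
  delta = (25000 × 0.79^3) / (3 × (7 × 10¹⁰) × 0.00082)
  delta = 7.158 × 10⁻⁵ m
Convert: delta = 7.158 × 10⁻⁵ m = 0.07158 mm
Final answer: delta = 0.07158 mm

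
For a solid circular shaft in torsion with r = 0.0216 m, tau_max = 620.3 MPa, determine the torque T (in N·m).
Model: a solid circular shaft in torsion, so tau_max = (2·T) / (π·r^3).
Solve for T: T = (π·tau_max·r^3) / 2.
Convert to SI units:
  tau_max = 620.3 MPa = 6.203 × 10⁸ Pa
Substitute:
  T = (π × (6.203 × 10⁸) × 0.0216^3) / 2
  T = 9819 N·m
Final answer: T = 9819 N·m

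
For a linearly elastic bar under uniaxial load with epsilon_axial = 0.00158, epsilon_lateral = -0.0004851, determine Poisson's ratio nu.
Model: a linearly elastic bar under uniaxial load, so epsilon_lateral = -nu·epsilon_axial.
Solve for nu: nu = -epsilon_lateral / epsilon_axial.
Substitute:
  nu = -(-0.0004851) / 0.00158
  nu = 0.307
Final answer: nu = 0.307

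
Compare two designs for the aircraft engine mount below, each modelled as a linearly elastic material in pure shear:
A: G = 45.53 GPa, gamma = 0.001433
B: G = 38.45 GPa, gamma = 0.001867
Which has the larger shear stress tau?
Model: a linearly elastic material in pure shear, so tau = G·gamma (SI units).
  A: tau = (4.553 × 10¹⁰) × 0.001433 = 6.524 × 10⁷ Pa = 65.24 MPa
  B: tau = (3.845 × 10¹⁰) × 0.001867 = 7.179 × 10⁷ Pa = 71.79 MPa
71.79 MPa > 65.24 MPa, so B is larger.
Final answer: B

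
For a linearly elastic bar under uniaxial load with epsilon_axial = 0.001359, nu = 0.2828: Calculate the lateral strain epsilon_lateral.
Model: a linearly elastic bar under uniaxial load, so epsilon_lateral = -nu·epsilon_axial.
Substitute:
  epsilon_lateral = -(0.2828 × 0.001359)
  epsilon_lateral = -0.0003843
Final answer: epsilon_lateral = -0.0003843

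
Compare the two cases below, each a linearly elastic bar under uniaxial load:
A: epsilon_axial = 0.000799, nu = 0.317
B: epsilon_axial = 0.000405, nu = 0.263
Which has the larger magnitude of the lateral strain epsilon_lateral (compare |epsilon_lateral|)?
Model: a linearly elastic bar under uniaxial load, so epsilon_lateral = -nu·epsilon_axial (SI units).
  A: epsilon_lateral = -(0.317 × 0.000799) = -0.0002533
  B: epsilon_lateral = -(0.263 × 0.000405) = -0.0001065
|epsilon_lateral|: A = 0.0002533, B = 0.0001065, so A is larger in magnitude.
Final answer: A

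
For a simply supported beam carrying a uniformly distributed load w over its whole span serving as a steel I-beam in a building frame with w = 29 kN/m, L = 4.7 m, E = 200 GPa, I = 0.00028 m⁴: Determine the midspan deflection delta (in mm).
Model: a simply supported beam carrying a uniformly distributed load w over its whole span, so delta = (5·w·L^4) / (384·E·I).
Convert to SI units:
  w = 29 kN/m = 29000 N/m
  E = 200 GPa = 2 × 10¹¹ Pa
Substitute:
  delta = (5 × 29000 × 4.7^4) / (384 × (2 × 10¹¹) × 0.00028)
  delta = 0.00329 m
Convert: delta = 0.00329 m = 3.29 mm
Final answer: delta = 3.29 mm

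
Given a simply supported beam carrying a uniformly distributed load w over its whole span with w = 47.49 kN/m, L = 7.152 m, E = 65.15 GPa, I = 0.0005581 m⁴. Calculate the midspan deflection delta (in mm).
Model: a simply supported beam carrying a uniformly distributed load w over its whole span, so delta = (5·w·L^4) / (384·E·I).
Convert to SI units:
  w = 47.49 kN/m = 47490 N/m
  E = 65.15 GPa = 6.515 × 10¹⁰ Pa
Substitute:
  delta = (5 × 47490 × 7.152^4) / (384 × (6.515 × 10¹⁰) × 0.0005581)
  delta = 0.0445 m
Convert: delta = 0.0445 m = 44.5 mm
Final answer: delta = 44.5 mm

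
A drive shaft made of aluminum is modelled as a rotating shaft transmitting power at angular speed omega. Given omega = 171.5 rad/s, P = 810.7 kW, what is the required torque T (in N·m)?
Model: a rotating shaft transmitting power at angular speed omega, so P = T·omega.
Solve for T: T = P / omega.
Convert to SI units:
  P = 810.7 kW = 810700 W
Substitute:
  T = 810700 / 171.5
  T = 4727 N·m
Final answer: T = 4727 N·m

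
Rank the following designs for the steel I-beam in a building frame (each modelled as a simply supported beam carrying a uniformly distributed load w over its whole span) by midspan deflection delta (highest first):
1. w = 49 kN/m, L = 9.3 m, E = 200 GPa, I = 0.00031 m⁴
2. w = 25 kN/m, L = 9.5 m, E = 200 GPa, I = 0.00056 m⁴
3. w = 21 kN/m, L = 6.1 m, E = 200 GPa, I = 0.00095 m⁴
Model: a simply supported beam carrying a uniformly distributed load w over its whole span, so delta = (5·w·L^4) / (384·E·I) (SI units).
  Case 1: delta = (5 × 49000 × 9.3^4) / (384 × (2 × 10¹¹) × 0.00031) = 0.07698 m = 76.98 mm
  Case 2: delta = (5 × 25000 × 9.5^4) / (384 × (2 × 10¹¹) × 0.00056) = 0.02367 m = 23.67 mm
  Case 3: delta = (5 × 21000 × 6.1^4) / (384 × (2 × 10¹¹) × 0.00095) = 0.001993 m = 1.993 mm
Ordering: 76.98 mm (case 1) > 23.67 mm (case 2) > 1.993 mm (case 3)
Final answer: 1, 2, 3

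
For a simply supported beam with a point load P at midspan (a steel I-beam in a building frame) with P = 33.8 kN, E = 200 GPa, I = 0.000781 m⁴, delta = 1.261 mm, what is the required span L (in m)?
Model: a simply supported beam with a point load P at midspan, so delta = (P·L^3) / (48·E·I).
Solve for L: L = ((48·delta·E·I) / P)^(1/3).
Convert to SI units:
  P = 33.8 kN = 33800 N
  E = 200 GPa = 2 × 10¹¹ Pa
  delta = 1.261 mm = 0.001261 m
Substitute:
  L = ((48 × 0.001261 × (2 × 10¹¹) × 0.000781) / 33800)^(1/3)
  L = 6.54 m
Final answer: L = 6.54 m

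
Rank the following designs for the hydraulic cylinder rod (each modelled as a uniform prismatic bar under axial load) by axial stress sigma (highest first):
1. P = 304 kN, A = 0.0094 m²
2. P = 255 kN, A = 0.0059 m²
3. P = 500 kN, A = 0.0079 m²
Model: a uniform prismatic bar under axial load, so sigma = P / A (SI units).
  Case 1: sigma = 304000 / 0.0094 = 3.234 × 10⁷ Pa = 32.34 MPa
  Case 2: sigma = 255000 / 0.0059 = 4.322 × 10⁷ Pa = 43.22 MPa
  Case 3: sigma = 500000 / 0.0079 = 6.329 × 10⁷ Pa = 63.29 MPa
Ordering: 63.29 MPa (case 3) > 43.22 MPa (case 2) > 32.34 MPa (case 1)
Final answer: 3, 2, 1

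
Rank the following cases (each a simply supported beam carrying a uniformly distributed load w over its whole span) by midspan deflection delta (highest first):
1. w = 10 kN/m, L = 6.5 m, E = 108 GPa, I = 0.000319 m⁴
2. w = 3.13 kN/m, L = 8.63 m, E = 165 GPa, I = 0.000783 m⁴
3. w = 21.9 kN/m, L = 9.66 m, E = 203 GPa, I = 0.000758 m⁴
Model: a simply supported beam carrying a uniformly distributed load w over its whole span, so delta = (5·w·L^4) / (384·E·I) (SI units).
  Case 1: delta = (5 × 10000 × 6.5^4) / (384 × (1.08 × 10¹¹) × 0.000319) = 0.006746 m = 6.746 mm
  Case 2: delta = (5 × 3130 × 8.63^4) / (384 × (1.65 × 10¹¹) × 0.000783) = 0.00175 m = 1.75 mm
  Case 3: delta = (5 × 21900 × 9.66^4) / (384 × (2.03 × 10¹¹) × 0.000758) = 0.01614 m = 16.14 mm
Ordering: 16.14 mm (case 3) > 6.746 mm (case 1) > 1.75 mm (case 2)
Final answer: 3, 1, 2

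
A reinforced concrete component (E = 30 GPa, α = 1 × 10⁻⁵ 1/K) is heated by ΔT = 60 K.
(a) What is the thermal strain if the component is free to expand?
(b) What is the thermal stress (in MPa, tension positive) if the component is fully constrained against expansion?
(a) Free thermal strain ε_th = α·ΔT = (1 × 10⁻⁵) × 60 = 0.0006
(b) Fully constrained, the expansion is suppressed, so σ = -E·α·ΔT. Convert E = 30 GPa = 3 × 10¹⁰ Pa.
  σ = -(3 × 10¹⁰) × (1 × 10⁻⁵) × 60 = -1.8 × 10⁷ Pa = -18 MPa (compressive)
Final answer: (a) ε_th = 0.0006, (b) σ = -18 MPa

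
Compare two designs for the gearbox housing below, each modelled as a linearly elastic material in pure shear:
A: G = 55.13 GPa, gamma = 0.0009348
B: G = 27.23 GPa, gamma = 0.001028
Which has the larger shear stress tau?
Model: a linearly elastic material in pure shear, so tau = G·gamma (SI units).
  A: tau = (5.513 × 10¹⁰) × 0.0009348 = 5.154 × 10⁷ Pa = 51.54 MPa
  B: tau = (2.723 × 10¹⁰) × 0.001028 = 2.799 × 10⁷ Pa = 27.99 MPa
51.54 MPa > 27.99 MPa, so A is larger.
Final answer: A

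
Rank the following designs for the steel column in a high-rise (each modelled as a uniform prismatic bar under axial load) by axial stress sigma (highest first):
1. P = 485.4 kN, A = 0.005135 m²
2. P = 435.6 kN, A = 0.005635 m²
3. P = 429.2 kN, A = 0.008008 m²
Model: a uniform prismatic bar under axial load, so sigma = P / A (SI units).
  Case 1: sigma = 485400 / 0.005135 = 9.453 × 10⁷ Pa = 94.53 MPa
  Case 2: sigma = 435600 / 0.005635 = 7.73 × 10⁷ Pa = 77.3 MPa
  Case 3: sigma = 429200 / 0.008008 = 5.36 × 10⁷ Pa = 53.6 MPa
Ordering: 94.53 MPa (case 1) > 77.3 MPa (case 2) > 53.6 MPa (case 3)
Final answer: 1, 2, 3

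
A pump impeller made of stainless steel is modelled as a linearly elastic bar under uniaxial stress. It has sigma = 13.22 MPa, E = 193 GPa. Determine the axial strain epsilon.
Model: a linearly elastic bar under uniaxial stress, so epsilon = sigma / E.
Convert to SI units:
  sigma = 13.22 MPa = 1.322 × 10⁷ Pa
  E = 193 GPa = 1.93 × 10¹¹ Pa
Substitute:
  epsilon = (1.322 × 10⁷) / (1.93 × 10¹¹)
  epsilon = 6.85 × 10⁻⁵
Final answer: epsilon = 6.85 × 10⁻⁵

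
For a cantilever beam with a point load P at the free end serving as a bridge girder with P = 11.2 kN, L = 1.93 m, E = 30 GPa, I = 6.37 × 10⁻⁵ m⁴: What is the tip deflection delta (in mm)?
Model: a cantilever beam with a point load P at the free end, so delta = (P·L^3) / (3·E·I).
Convert to SI units:
  P = 11.2 kN = 11200 N
  E = 30 GPa = 3 × 10¹⁰ Pa
Substitute:
  delta = (11200 × 1.93^3) / (3 × (3 × 10¹⁰) × (6.37 × 10⁻⁵))
  delta = 0.01404 m
Convert: delta = 0.01404 m = 14.04 mm
Final answer: delta = 14.04 mm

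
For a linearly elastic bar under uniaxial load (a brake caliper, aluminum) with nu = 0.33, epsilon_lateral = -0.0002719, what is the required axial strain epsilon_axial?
Model: a linearly elastic bar under uniaxial load, so epsilon_lateral = -nu·epsilon_axial.
Solve for epsilon_axial: epsilon_axial = -epsilon_lateral / nu.
Substitute:
  epsilon_axial = -(-0.0002719) / 0.33
  epsilon_axial = 0.0008239
Final answer: epsilon_axial = 0.0008239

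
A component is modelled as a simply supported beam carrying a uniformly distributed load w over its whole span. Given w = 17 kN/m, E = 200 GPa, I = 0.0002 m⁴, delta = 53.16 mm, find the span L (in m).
Model: a simply supported beam carrying a uniformly distributed load w over its whole span, so delta = (5·w·L^4) / (384·E·I).
Solve for L: L = ((384·delta·E·I) / (5·w))^(1/4).
Convert to SI units:
  w = 17 kN/m = 17000 N/m
  E = 200 GPa = 2 × 10¹¹ Pa
  delta = 53.16 mm = 0.05316 m
Substitute:
  L = ((384 × 0.05316 × (2 × 10¹¹) × 0.0002) / (5 × 17000))^(1/4)
  L = 9.9 m
Final answer: L = 9.9 m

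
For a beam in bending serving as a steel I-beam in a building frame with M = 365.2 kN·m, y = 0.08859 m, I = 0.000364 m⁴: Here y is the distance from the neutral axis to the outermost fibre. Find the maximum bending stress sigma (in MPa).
Model: a beam in bending, so sigma = (M·y) / I.
Convert to SI units:
  M = 365.2 kN·m = 365200 N·m
Substitute:
  sigma = (365200 × 0.08859) / 0.000364
  sigma = 8.888 × 10⁷ Pa
Convert: sigma = 8.888 × 10⁷ Pa = 88.88 MPa
Final answer: sigma = 88.88 MPa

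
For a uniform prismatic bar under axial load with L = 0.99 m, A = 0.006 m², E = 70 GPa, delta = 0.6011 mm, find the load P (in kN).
Model: a uniform prismatic bar under axial load, so delta = (P·L) / (A·E).
Solve for P: P = (delta·A·E) / L.
Convert to SI units:
  E = 70 GPa = 7 × 10¹⁰ Pa
  delta = 0.6011 mm = 0.0006011 m
Substitute:
  P = (0.0006011 × 0.006 × (7 × 10¹⁰)) / 0.99
  P = 255000 N
Convert: P = 255000 N = 255 kN
Final answer: P = 255 kN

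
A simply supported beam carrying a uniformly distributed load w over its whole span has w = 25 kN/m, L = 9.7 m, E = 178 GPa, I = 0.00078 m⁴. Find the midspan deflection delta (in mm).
Model: a simply supported beam carrying a uniformly distributed load w over its whole span, so delta = (5·w·L^4) / (384·E·I).
Convert to SI units:
  w = 25 kN/m = 25000 N/m
  E = 178 GPa = 1.78 × 10¹¹ Pa
Substitute:
  delta = (5 × 25000 × 9.7^4) / (384 × (1.78 × 10¹¹) × 0.00078)
  delta = 0.02076 m
Convert: delta = 0.02076 m = 20.76 mm
Final answer: delta = 20.76 mm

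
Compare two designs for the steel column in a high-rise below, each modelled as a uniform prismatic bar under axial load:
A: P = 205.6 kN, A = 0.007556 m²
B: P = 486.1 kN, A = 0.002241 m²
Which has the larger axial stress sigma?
Model: a uniform prismatic bar under axial load, so sigma = P / A (SI units).
  A: sigma = 205600 / 0.007556 = 2.721 × 10⁷ Pa = 27.21 MPa
  B: sigma = 486100 / 0.002241 = 2.169 × 10⁸ Pa = 216.9 MPa
216.9 MPa > 27.21 MPa, so B is larger.
Final answer: B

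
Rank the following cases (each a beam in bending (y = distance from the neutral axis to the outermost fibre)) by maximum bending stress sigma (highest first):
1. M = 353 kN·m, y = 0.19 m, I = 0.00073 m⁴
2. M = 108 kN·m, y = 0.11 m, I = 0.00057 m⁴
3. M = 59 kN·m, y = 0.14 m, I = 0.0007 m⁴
Model: a beam in bending (y = distance from the neutral axis to the outermost fibre), so sigma = (M·y) / I (SI units).
  Case 1: sigma = (353000 × 0.19) / 0.00073 = 9.188 × 10⁷ Pa = 91.88 MPa
  Case 2: sigma = (108000 × 0.11) / 0.00057 = 2.084 × 10⁷ Pa = 20.84 MPa
  Case 3: sigma = (59000 × 0.14) / 0.0007 = 1.18 × 10⁷ Pa = 11.8 MPa
Ordering: 91.88 MPa (case 1) > 20.84 MPa (case 2) > 11.8 MPa (case 3)
Final answer: 1, 2, 3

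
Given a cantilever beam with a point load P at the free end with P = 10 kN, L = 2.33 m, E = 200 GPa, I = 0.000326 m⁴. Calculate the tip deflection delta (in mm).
Model: a cantilever beam with a point load P at the free end, so delta = (P·L^3) / (3·E·I).
Convert to SI units:
  P = 10 kN = 10000 N
  E = 200 GPa = 2 × 10¹¹ Pa
Substitute:
  delta = (10000 × 2.33^3) / (3 × (2 × 10¹¹) × 0.000326)
  delta = 0.0006467 m
Convert: delta = 0.0006467 m = 0.6467 mm
Final answer: delta = 0.6467 mm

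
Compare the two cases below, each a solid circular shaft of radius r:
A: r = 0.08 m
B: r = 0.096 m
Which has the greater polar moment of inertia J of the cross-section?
Model: a solid circular shaft of radius r, so J = (π·r^4) / 2 (SI units).
  A: J = (π × 0.08^4) / 2 = 6.434 × 10⁻⁵ m⁴
  B: J = (π × 0.096^4) / 2 = 0.0001334 m⁴
0.0001334 m⁴ > 6.434 × 10⁻⁵ m⁴, so B is larger.
Final answer: B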